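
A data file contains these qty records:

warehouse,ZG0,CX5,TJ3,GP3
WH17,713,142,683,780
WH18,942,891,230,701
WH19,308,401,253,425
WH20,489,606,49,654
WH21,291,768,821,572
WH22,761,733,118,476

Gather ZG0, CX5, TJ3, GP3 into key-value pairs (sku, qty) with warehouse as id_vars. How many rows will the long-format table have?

24

6 warehouse values × 4 melted columns = 24 rows.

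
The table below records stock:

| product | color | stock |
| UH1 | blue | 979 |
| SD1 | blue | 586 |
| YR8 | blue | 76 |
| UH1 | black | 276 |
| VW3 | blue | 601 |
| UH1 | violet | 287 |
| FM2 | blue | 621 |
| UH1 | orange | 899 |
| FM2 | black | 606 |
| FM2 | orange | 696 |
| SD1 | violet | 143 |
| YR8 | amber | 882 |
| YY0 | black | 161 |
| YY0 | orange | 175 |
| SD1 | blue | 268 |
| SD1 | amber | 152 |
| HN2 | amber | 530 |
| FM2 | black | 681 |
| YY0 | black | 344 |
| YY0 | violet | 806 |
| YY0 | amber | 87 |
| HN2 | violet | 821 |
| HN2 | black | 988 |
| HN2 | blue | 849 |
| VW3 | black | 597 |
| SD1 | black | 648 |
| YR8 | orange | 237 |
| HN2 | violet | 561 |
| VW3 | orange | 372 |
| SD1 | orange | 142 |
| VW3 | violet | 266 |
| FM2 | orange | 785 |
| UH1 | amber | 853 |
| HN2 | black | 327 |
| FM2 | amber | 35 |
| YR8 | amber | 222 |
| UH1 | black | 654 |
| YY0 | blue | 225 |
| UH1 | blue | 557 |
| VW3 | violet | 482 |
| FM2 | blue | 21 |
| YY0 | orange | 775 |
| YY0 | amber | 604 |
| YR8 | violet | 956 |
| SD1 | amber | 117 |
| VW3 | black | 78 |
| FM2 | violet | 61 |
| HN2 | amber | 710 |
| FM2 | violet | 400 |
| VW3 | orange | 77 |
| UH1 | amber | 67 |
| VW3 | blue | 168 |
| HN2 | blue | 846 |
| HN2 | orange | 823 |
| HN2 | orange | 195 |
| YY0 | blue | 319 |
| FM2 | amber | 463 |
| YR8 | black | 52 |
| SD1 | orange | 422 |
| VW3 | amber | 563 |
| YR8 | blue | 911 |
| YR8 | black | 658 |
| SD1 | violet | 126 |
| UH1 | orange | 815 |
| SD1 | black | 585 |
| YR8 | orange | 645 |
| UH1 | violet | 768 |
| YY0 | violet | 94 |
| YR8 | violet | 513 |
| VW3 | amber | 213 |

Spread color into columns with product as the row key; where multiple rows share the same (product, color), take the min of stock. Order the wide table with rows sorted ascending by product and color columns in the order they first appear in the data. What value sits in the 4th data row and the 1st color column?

With rows sorted ascending by product, row 4 is product=UH1. color columns in first-appearance order: blue, black, violet, orange, amber; column 1 is blue.
Long rows with product=UH1, color=blue: min(979, 557) = 557.

557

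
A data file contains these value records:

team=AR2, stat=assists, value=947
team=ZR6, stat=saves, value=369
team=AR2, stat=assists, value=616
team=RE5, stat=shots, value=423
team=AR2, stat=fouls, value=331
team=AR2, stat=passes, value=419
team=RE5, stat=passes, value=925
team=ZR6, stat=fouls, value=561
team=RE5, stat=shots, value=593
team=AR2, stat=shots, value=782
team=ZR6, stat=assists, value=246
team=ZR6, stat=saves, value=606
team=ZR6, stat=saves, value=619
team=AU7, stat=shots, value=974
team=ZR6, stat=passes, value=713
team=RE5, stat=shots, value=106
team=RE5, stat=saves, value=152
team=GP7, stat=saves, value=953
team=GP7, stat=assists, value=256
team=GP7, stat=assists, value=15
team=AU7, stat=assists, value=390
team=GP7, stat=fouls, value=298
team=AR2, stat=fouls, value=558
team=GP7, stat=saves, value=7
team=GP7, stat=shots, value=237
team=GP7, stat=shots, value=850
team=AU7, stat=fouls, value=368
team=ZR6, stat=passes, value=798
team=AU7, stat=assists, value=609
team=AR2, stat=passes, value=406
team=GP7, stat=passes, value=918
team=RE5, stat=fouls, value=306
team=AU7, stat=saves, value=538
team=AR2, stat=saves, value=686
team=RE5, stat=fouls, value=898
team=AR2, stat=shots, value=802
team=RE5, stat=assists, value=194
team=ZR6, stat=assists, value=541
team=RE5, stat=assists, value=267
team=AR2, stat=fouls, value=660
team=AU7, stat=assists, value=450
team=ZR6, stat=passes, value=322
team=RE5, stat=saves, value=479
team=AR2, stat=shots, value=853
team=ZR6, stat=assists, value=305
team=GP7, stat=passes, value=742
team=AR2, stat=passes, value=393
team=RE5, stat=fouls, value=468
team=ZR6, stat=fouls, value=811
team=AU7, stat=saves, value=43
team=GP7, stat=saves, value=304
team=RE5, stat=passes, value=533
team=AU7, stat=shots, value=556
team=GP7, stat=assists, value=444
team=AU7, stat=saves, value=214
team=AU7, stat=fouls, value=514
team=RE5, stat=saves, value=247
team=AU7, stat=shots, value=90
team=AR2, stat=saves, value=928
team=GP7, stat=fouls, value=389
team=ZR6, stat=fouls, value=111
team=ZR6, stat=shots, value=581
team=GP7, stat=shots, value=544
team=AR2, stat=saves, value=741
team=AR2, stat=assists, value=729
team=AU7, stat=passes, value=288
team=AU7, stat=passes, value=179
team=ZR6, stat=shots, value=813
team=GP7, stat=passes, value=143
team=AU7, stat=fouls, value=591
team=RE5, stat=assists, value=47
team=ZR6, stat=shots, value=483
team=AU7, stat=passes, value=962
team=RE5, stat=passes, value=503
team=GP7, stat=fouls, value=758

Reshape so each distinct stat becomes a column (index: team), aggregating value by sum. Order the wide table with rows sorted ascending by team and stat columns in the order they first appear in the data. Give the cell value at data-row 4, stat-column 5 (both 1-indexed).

1961

With rows sorted ascending by team, row 4 is team=RE5. stat columns in first-appearance order: assists, saves, shots, fouls, passes; column 5 is passes.
Long rows with team=RE5, stat=passes: 925 + 533 + 503 = 1961.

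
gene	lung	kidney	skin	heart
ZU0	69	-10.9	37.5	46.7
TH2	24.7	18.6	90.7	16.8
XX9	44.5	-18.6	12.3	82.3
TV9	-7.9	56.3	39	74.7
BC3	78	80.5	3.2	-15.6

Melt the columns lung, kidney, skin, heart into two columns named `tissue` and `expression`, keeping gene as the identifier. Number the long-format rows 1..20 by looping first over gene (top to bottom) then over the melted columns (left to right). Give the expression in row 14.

56.3

20 rows total (5 × 4). Row 14: index ⌊(14-1)/4⌋ = 3 into gene → TV9; (14-1) mod 4 = 1 into the melted columns → kidney.
So row 14 is (TV9, kidney, 56.3); expression = 56.3.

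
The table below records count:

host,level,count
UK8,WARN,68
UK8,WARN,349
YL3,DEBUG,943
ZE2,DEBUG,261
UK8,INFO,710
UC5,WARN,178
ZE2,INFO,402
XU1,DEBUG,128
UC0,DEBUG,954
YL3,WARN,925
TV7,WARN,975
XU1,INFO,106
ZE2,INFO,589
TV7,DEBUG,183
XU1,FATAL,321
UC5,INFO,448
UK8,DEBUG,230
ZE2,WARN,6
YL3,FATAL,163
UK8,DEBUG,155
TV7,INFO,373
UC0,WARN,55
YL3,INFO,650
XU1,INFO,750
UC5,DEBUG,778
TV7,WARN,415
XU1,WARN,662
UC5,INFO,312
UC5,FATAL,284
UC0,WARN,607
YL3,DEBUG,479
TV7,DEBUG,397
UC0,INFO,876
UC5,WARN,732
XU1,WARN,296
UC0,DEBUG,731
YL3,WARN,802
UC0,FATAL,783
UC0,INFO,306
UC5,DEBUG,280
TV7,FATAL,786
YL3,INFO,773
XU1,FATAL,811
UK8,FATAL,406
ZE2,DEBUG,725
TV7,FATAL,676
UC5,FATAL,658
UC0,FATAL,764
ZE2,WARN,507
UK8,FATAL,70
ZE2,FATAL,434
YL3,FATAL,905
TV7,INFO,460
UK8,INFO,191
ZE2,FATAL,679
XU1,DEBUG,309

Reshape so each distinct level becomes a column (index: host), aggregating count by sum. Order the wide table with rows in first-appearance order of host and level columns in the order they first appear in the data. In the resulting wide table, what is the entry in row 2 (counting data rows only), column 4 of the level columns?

1068

With rows in first-appearance order of host, row 2 is host=YL3. level columns in first-appearance order: WARN, DEBUG, INFO, FATAL; column 4 is FATAL.
Long rows with host=YL3, level=FATAL: 163 + 905 = 1068.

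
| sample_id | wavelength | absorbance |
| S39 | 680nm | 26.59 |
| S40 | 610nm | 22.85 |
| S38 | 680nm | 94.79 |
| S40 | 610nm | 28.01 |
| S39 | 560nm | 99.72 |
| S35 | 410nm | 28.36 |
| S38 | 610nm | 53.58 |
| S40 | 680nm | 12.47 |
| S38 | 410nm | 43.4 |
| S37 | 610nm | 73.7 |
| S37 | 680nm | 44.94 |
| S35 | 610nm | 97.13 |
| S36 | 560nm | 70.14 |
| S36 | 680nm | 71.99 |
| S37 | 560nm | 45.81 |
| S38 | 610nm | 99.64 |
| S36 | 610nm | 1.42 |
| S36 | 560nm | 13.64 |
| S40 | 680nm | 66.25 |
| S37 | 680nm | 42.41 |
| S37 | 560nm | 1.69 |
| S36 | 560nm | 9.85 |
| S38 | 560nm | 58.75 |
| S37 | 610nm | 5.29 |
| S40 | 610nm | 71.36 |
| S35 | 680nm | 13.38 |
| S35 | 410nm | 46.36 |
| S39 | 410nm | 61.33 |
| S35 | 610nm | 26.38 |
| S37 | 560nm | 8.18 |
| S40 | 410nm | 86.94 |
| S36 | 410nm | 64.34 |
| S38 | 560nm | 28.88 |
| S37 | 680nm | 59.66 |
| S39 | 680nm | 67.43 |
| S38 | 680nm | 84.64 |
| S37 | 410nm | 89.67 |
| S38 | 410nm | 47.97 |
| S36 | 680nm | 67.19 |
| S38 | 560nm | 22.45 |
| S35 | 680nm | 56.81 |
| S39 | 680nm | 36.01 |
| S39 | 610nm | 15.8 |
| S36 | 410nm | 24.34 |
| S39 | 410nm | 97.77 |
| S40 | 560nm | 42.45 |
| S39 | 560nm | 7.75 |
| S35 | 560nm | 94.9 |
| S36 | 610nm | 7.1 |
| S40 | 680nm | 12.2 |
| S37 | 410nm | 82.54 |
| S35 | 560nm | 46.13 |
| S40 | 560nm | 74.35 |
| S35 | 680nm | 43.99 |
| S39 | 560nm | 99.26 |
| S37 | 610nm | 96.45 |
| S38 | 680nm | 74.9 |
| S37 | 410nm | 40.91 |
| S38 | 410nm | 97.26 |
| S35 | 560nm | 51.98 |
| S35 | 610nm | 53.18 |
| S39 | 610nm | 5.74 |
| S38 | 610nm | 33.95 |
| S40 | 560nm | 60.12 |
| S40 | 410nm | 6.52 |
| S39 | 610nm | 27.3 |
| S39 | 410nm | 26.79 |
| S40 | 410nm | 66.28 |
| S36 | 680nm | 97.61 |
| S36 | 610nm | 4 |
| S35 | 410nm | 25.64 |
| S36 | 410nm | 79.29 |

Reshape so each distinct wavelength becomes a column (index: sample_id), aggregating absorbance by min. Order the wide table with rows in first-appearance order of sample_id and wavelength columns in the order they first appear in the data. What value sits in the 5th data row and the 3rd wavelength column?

1.69

With rows in first-appearance order of sample_id, row 5 is sample_id=S37. wavelength columns in first-appearance order: 680nm, 610nm, 560nm, 410nm; column 3 is 560nm.
Long rows with sample_id=S37, wavelength=560nm: min(45.81, 1.69, 8.18) = 1.69.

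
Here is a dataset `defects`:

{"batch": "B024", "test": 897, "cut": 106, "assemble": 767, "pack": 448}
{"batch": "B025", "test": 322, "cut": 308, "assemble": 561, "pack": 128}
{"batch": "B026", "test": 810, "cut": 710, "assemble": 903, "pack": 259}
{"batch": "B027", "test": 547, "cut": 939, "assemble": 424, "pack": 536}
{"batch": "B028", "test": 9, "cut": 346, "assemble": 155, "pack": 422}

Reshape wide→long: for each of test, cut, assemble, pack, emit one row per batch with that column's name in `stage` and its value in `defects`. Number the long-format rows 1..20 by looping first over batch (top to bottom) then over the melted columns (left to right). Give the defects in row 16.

536

20 rows total (5 × 4). Row 16: index ⌊(16-1)/4⌋ = 3 into batch → B027; (16-1) mod 4 = 3 into the melted columns → pack.
So row 16 is (B027, pack, 536); defects = 536.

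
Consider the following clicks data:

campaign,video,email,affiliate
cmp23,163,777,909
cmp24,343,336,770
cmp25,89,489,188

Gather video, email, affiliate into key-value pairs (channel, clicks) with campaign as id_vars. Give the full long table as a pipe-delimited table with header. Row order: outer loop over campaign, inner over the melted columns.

Each (campaign, column) pair becomes one row: 3 × 3 = 9 rows.
For example, (cmp23, video) → clicks=163.

| campaign | channel | clicks |
| cmp23 | video | 163 |
| cmp23 | email | 777 |
| cmp23 | affiliate | 909 |
| cmp24 | video | 343 |
| cmp24 | email | 336 |
| cmp24 | affiliate | 770 |
| cmp25 | video | 89 |
| cmp25 | email | 489 |
| cmp25 | affiliate | 188 |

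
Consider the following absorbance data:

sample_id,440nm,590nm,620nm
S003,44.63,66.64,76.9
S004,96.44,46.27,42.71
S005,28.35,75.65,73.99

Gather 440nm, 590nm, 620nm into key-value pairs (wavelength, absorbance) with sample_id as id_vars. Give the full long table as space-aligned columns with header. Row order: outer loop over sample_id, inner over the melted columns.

Each (sample_id, column) pair becomes one row: 3 × 3 = 9 rows.
For example, (S003, 440nm) → absorbance=44.63.

sample_id  wavelength  absorbance
S003       440nm       44.63     
S003       590nm       66.64     
S003       620nm       76.9      
S004       440nm       96.44     
S004       590nm       46.27     
S004       620nm       42.71     
S005       440nm       28.35     
S005       590nm       75.65     
S005       620nm       73.99     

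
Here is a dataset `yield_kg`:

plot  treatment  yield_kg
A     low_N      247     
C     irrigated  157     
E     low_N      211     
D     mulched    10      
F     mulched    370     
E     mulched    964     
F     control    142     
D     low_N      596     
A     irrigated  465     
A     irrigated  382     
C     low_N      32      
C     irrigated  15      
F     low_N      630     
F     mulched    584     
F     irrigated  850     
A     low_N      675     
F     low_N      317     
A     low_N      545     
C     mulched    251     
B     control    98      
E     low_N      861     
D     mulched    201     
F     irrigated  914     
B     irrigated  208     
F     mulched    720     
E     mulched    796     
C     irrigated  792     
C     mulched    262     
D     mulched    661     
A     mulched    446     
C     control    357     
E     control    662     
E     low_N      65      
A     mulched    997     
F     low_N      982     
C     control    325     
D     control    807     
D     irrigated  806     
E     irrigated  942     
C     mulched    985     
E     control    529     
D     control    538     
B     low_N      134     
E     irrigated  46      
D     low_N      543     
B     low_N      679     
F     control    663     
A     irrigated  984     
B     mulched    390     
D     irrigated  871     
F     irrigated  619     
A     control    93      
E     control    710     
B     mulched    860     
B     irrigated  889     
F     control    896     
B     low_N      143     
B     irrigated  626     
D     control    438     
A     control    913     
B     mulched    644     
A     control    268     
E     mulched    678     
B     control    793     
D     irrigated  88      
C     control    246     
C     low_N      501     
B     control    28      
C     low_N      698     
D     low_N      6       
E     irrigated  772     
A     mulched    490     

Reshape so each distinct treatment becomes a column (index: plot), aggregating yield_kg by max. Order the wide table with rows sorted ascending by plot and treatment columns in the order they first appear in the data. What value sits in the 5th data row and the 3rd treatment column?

With rows sorted ascending by plot, row 5 is plot=E. treatment columns in first-appearance order: low_N, irrigated, mulched, control; column 3 is mulched.
Long rows with plot=E, treatment=mulched: max(964, 796, 678) = 964.

964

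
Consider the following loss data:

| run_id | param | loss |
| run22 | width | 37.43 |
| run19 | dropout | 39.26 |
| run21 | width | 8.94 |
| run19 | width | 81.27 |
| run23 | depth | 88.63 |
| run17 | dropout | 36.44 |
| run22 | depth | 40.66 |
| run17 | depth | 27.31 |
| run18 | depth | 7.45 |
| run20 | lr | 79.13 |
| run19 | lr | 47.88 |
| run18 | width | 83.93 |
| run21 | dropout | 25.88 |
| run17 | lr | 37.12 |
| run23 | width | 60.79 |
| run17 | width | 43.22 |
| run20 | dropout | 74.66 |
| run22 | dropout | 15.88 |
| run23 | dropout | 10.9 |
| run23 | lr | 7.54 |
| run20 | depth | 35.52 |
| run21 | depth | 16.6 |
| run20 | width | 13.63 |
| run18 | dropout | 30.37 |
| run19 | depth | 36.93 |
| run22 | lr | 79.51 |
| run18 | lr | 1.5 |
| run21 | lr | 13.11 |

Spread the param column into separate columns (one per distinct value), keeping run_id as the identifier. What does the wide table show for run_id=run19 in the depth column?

Wide layout: rows indexed by run_id, columns are the 4 distinct param values (width, dropout, depth, lr).
Cell (run_id=run19, param=depth) draws from the long row where run_id=run19 and param=depth, which has loss=36.93.

36.93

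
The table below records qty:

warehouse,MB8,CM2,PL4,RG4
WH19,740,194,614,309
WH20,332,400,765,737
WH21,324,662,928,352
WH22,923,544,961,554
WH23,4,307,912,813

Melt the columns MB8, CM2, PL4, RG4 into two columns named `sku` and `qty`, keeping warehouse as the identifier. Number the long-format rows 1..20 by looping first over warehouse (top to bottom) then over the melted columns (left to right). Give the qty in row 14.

544

20 rows total (5 × 4). Row 14: index ⌊(14-1)/4⌋ = 3 into warehouse → WH22; (14-1) mod 4 = 1 into the melted columns → CM2.
So row 14 is (WH22, CM2, 544); qty = 544.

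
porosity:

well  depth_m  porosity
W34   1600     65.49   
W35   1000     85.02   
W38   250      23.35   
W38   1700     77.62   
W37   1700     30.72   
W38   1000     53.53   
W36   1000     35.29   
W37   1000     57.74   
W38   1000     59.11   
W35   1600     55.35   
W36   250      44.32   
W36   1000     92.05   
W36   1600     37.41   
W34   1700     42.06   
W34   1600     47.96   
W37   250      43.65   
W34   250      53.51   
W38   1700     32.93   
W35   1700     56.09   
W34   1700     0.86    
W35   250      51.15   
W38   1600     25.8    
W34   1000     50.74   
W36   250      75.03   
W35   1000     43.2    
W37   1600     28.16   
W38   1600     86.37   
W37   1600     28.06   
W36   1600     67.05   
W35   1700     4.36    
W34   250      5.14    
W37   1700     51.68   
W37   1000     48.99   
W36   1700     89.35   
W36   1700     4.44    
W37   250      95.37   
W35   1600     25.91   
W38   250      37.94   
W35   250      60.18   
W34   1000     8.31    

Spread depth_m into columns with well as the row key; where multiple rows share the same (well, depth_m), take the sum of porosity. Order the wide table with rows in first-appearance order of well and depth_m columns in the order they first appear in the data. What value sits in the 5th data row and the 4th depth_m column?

With rows in first-appearance order of well, row 5 is well=W36. depth_m columns in first-appearance order: 1600, 1000, 250, 1700; column 4 is 1700.
Long rows with well=W36, depth_m=1700: 89.35 + 4.44 = 93.79.

93.79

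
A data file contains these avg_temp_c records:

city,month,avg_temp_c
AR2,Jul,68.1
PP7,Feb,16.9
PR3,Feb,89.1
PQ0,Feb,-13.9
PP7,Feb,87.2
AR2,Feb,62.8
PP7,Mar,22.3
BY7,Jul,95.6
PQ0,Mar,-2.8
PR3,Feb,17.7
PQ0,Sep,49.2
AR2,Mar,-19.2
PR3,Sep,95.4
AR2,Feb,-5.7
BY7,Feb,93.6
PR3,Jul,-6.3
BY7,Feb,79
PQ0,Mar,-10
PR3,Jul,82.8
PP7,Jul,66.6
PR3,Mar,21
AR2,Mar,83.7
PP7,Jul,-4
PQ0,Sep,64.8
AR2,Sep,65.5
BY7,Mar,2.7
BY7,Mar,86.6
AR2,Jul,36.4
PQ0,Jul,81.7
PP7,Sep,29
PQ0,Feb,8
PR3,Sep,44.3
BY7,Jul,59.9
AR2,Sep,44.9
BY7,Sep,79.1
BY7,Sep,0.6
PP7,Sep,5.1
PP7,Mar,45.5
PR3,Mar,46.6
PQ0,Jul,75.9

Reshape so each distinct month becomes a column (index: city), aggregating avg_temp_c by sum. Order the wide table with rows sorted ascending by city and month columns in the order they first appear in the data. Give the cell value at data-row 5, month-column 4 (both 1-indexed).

With rows sorted ascending by city, row 5 is city=PR3. month columns in first-appearance order: Jul, Feb, Mar, Sep; column 4 is Sep.
Long rows with city=PR3, month=Sep: 95.4 + 44.3 = 139.7.

139.7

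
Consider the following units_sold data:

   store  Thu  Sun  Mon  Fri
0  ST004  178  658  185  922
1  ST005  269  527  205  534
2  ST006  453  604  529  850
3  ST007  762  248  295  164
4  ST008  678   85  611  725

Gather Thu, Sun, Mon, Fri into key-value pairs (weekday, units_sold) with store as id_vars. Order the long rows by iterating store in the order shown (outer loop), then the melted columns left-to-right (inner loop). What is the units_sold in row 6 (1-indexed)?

20 rows total (5 × 4). Row 6: index ⌊(6-1)/4⌋ = 1 into store → ST005; (6-1) mod 4 = 1 into the melted columns → Sun.
So row 6 is (ST005, Sun, 527); units_sold = 527.

527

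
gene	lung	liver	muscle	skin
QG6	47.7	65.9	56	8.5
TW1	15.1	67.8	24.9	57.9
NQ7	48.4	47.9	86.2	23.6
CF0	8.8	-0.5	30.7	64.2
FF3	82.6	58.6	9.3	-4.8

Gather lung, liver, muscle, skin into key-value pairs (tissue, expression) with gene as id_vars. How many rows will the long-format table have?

5 gene values × 4 melted columns = 20 rows.

20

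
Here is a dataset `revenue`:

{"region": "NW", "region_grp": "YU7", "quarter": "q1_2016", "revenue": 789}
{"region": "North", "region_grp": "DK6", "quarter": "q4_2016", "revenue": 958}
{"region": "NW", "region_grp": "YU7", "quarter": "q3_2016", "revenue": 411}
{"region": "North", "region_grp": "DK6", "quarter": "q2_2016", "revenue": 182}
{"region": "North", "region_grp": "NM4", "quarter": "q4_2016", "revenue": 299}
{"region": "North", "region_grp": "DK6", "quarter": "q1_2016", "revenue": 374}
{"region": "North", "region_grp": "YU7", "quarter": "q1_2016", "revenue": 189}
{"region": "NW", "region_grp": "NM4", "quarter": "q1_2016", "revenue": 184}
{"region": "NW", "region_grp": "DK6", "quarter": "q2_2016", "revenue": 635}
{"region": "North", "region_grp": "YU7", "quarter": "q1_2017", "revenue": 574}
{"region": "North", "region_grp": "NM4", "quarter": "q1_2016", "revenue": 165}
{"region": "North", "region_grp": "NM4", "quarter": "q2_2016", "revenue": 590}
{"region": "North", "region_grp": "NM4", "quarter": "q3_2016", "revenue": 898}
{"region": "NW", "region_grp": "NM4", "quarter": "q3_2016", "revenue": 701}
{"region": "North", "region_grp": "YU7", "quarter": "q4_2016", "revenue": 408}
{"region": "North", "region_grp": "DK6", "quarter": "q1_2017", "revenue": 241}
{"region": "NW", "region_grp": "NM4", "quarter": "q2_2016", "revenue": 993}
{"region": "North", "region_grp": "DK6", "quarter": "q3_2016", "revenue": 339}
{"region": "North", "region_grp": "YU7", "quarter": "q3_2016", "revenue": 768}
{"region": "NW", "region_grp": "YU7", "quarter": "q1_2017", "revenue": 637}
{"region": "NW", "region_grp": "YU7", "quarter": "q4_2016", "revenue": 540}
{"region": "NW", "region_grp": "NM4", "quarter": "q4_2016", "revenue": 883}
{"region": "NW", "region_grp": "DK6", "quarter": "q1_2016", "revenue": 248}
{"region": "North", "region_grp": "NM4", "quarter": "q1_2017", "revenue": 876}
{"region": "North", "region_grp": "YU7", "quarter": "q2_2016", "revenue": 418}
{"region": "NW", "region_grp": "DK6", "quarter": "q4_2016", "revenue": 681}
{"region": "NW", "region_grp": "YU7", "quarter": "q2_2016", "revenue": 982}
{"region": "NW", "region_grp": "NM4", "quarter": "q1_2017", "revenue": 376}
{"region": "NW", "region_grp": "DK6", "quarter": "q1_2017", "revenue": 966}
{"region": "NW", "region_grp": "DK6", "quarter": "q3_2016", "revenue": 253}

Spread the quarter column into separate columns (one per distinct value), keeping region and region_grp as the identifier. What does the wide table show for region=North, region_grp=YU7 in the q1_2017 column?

Wide layout: rows indexed by region and region_grp, columns are the 5 distinct quarter values (q1_2016, q4_2016, q3_2016, q2_2016, q1_2017).
Cell (region=North, region_grp=YU7, quarter=q1_2017) draws from the long row where region=North, region_grp=YU7 and quarter=q1_2017, which has revenue=574.

574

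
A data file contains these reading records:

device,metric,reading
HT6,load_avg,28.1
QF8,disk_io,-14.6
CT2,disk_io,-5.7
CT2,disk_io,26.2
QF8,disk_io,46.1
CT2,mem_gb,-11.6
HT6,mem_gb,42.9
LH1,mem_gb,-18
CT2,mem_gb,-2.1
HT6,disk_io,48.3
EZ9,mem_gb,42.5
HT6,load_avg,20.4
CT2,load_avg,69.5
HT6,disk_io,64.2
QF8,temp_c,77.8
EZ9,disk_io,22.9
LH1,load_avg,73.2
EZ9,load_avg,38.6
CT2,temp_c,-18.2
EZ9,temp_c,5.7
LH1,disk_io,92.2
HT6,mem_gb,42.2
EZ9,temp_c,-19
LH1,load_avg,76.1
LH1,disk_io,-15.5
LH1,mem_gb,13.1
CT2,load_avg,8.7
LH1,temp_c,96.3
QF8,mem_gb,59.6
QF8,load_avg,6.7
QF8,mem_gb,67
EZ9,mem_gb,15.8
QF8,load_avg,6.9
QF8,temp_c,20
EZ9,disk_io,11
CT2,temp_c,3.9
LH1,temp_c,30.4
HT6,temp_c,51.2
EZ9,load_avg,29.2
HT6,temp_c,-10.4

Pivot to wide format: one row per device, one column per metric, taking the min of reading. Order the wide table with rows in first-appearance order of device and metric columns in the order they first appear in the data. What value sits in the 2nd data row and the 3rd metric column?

With rows in first-appearance order of device, row 2 is device=QF8. metric columns in first-appearance order: load_avg, disk_io, mem_gb, temp_c; column 3 is mem_gb.
Long rows with device=QF8, metric=mem_gb: min(59.6, 67) = 59.6.

59.6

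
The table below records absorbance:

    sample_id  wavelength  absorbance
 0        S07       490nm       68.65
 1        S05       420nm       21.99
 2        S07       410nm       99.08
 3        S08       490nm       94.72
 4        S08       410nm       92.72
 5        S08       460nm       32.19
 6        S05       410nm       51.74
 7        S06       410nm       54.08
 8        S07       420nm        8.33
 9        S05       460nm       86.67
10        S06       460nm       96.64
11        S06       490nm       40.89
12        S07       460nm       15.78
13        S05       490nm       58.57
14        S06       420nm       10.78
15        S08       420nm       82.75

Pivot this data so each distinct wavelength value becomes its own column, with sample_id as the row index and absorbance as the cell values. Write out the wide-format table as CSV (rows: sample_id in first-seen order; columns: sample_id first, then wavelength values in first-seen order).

sample_id,490nm,420nm,410nm,460nm
S07,68.65,8.33,99.08,15.78
S05,58.57,21.99,51.74,86.67
S08,94.72,82.75,92.72,32.19
S06,40.89,10.78,54.08,96.64

Columns: sample_id plus the 4 distinct wavelength values (490nm, 420nm, 410nm, 460nm).
For example, row S07 column 490nm takes absorbance=68.65 from the long row (S07, 490nm).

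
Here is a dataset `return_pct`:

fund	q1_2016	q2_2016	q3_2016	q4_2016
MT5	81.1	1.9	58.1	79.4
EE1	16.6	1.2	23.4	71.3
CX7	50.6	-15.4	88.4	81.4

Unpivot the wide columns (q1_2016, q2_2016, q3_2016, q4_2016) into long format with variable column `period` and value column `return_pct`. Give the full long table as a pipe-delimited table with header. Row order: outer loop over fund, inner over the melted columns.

| fund | period | return_pct |
| MT5 | q1_2016 | 81.1 |
| MT5 | q2_2016 | 1.9 |
| MT5 | q3_2016 | 58.1 |
| MT5 | q4_2016 | 79.4 |
| EE1 | q1_2016 | 16.6 |
| EE1 | q2_2016 | 1.2 |
| EE1 | q3_2016 | 23.4 |
| EE1 | q4_2016 | 71.3 |
| CX7 | q1_2016 | 50.6 |
| CX7 | q2_2016 | -15.4 |
| CX7 | q3_2016 | 88.4 |
| CX7 | q4_2016 | 81.4 |

Each (fund, column) pair becomes one row: 3 × 4 = 12 rows.
For example, (MT5, q1_2016) → return_pct=81.1.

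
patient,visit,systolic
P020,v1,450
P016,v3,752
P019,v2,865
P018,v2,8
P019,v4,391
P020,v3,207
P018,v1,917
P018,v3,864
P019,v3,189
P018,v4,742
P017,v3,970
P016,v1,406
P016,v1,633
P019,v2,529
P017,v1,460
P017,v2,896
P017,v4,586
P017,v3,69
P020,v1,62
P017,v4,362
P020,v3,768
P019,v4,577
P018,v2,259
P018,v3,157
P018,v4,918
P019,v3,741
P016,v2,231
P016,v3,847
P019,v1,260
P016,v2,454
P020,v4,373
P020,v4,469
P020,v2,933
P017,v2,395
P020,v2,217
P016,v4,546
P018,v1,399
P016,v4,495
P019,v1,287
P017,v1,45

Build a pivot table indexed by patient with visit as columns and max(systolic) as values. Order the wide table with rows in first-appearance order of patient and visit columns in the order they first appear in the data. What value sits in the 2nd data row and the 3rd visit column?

454

With rows in first-appearance order of patient, row 2 is patient=P016. visit columns in first-appearance order: v1, v3, v2, v4; column 3 is v2.
Long rows with patient=P016, visit=v2: max(231, 454) = 454.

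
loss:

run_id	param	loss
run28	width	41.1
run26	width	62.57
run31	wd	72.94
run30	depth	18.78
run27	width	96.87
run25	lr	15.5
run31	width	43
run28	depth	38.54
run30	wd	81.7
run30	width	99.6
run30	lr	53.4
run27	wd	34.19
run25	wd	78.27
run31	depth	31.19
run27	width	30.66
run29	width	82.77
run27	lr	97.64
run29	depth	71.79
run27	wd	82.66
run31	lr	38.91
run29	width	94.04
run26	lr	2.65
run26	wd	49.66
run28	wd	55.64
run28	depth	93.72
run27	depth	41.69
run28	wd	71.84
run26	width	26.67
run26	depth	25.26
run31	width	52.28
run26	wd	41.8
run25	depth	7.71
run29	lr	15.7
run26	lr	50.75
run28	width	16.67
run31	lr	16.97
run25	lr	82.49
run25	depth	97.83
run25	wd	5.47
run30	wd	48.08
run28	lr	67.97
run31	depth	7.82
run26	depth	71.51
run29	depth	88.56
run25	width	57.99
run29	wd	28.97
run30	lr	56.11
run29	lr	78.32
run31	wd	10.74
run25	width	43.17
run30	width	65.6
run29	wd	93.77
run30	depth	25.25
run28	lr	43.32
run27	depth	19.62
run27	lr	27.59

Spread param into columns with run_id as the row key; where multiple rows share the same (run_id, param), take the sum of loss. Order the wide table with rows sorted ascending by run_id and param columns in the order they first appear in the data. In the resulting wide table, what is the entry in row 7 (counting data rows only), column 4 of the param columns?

With rows sorted ascending by run_id, row 7 is run_id=run31. param columns in first-appearance order: width, wd, depth, lr; column 4 is lr.
Long rows with run_id=run31, param=lr: 38.91 + 16.97 = 55.88.

55.88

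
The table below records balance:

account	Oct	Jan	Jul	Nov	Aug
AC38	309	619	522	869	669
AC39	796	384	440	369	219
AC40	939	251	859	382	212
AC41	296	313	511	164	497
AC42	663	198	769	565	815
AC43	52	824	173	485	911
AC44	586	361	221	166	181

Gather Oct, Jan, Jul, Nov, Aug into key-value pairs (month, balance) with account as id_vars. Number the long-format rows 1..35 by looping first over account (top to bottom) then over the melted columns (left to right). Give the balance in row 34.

35 rows total (7 × 5). Row 34: index ⌊(34-1)/5⌋ = 6 into account → AC44; (34-1) mod 5 = 3 into the melted columns → Nov.
So row 34 is (AC44, Nov, 166); balance = 166.

166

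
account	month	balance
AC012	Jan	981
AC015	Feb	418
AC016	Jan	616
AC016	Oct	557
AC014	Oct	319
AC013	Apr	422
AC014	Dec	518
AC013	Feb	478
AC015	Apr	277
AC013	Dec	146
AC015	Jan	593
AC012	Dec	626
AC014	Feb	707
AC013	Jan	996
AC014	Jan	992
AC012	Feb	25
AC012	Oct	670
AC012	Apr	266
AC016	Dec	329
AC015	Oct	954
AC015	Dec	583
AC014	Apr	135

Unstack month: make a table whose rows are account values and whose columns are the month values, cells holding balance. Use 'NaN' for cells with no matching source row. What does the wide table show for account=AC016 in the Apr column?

No long-format row has account=AC016 and month=Apr, so the cell is NaN.

NaN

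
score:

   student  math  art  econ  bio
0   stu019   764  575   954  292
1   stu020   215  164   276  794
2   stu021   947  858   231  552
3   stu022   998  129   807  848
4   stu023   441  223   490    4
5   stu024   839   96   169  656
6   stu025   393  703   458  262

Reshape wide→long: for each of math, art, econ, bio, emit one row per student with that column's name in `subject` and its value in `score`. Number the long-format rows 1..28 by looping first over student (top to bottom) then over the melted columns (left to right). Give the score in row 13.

998

28 rows total (7 × 4). Row 13: index ⌊(13-1)/4⌋ = 3 into student → stu022; (13-1) mod 4 = 0 into the melted columns → math.
So row 13 is (stu022, math, 998); score = 998.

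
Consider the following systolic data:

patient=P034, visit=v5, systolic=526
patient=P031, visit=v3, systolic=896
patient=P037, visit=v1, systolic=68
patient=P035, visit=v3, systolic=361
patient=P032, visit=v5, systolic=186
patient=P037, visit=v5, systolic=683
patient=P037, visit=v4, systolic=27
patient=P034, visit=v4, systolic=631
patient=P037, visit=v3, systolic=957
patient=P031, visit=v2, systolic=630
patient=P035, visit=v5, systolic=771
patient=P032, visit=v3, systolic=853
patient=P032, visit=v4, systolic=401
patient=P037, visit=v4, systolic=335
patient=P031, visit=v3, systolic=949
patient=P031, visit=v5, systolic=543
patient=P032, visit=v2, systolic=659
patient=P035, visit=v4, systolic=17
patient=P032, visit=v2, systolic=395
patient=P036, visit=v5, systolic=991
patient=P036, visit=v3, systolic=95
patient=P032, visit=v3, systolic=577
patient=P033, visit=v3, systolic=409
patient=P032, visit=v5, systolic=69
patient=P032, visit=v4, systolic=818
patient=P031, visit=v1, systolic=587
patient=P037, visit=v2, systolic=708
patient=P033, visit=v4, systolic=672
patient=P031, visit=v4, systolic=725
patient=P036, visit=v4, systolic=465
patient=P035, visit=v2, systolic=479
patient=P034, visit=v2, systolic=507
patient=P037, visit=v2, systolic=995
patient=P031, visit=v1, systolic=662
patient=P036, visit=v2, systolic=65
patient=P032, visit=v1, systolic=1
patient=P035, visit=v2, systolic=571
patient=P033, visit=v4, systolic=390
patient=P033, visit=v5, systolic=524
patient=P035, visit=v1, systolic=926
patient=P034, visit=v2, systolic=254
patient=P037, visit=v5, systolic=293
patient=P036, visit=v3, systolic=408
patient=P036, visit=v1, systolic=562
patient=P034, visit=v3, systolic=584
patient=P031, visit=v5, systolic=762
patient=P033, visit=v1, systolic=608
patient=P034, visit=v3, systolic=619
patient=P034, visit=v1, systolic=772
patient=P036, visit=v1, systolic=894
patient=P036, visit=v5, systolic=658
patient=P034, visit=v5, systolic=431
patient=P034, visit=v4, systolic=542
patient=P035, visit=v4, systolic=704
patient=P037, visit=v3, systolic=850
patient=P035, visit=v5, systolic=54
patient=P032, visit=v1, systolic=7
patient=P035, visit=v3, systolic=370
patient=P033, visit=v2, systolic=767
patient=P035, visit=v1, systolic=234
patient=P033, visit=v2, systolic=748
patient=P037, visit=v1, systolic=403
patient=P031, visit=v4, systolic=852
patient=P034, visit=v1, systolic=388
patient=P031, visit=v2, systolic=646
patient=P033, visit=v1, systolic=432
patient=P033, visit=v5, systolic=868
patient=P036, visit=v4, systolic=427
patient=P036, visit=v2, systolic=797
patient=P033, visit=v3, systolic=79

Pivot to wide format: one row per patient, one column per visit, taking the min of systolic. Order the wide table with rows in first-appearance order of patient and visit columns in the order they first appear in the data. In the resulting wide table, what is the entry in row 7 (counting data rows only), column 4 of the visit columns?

With rows in first-appearance order of patient, row 7 is patient=P033. visit columns in first-appearance order: v5, v3, v1, v4, v2; column 4 is v4.
Long rows with patient=P033, visit=v4: min(672, 390) = 390.

390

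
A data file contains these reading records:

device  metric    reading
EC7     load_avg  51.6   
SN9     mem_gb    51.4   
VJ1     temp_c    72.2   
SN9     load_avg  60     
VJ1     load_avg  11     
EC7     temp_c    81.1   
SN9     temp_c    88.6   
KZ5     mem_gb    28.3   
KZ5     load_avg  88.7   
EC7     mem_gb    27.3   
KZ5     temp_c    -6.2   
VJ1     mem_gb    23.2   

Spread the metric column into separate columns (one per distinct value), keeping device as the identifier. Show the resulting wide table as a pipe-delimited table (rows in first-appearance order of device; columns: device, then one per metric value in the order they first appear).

| device | load_avg | mem_gb | temp_c |
| EC7 | 51.6 | 27.3 | 81.1 |
| SN9 | 60 | 51.4 | 88.6 |
| VJ1 | 11 | 23.2 | 72.2 |
| KZ5 | 88.7 | 28.3 | -6.2 |

Columns: device plus the 3 distinct metric values (load_avg, mem_gb, temp_c).
For example, row EC7 column load_avg takes reading=51.6 from the long row (EC7, load_avg).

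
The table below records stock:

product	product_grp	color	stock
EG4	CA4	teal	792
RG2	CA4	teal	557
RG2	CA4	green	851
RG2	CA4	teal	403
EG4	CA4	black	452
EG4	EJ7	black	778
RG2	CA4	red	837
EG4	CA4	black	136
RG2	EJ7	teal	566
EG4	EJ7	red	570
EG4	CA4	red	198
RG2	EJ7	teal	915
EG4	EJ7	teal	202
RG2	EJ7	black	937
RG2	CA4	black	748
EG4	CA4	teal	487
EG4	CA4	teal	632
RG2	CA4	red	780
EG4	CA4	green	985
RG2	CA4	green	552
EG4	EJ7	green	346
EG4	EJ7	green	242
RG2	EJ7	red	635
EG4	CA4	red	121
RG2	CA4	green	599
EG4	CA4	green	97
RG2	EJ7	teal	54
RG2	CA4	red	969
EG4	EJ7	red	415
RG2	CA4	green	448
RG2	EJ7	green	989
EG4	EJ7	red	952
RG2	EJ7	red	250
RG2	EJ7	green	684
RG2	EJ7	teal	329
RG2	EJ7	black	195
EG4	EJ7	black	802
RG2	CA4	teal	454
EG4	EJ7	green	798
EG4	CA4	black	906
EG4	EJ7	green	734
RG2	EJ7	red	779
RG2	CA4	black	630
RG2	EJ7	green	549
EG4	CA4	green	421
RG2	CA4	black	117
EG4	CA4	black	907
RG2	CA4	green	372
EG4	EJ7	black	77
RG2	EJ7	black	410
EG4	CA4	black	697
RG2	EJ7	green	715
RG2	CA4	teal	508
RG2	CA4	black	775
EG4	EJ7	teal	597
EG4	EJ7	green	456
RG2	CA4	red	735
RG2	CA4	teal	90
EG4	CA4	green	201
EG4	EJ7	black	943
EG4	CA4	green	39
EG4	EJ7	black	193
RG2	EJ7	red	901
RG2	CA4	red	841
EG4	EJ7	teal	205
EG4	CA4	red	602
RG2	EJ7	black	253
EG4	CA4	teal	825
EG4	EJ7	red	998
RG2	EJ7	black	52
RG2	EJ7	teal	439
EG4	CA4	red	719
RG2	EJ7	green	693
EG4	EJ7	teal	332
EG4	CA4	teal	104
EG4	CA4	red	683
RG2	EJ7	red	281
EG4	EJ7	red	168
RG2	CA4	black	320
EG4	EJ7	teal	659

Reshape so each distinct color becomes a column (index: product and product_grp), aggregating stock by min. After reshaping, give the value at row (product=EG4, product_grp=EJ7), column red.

168

Rows with product=EG4, product_grp=EJ7 and color=red: stock values are 570, 415, 952, 998, 168.
min(570, 415, 952, 998, 168) = 168.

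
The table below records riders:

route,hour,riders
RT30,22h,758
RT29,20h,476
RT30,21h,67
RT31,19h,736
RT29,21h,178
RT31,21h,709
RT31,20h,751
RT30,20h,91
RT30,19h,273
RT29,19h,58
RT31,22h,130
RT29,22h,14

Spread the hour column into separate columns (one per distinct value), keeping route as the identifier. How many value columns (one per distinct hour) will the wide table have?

4

4 distinct hour values: 19h, 20h, 21h, 22h.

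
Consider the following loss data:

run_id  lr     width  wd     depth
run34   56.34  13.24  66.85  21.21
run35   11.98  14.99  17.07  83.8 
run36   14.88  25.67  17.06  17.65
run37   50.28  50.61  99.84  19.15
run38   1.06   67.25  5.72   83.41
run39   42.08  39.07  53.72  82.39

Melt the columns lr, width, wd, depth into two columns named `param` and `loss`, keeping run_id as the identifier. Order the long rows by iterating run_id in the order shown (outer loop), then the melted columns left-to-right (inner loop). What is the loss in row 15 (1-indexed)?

24 rows total (6 × 4). Row 15: index ⌊(15-1)/4⌋ = 3 into run_id → run37; (15-1) mod 4 = 2 into the melted columns → wd.
So row 15 is (run37, wd, 99.84); loss = 99.84.

99.84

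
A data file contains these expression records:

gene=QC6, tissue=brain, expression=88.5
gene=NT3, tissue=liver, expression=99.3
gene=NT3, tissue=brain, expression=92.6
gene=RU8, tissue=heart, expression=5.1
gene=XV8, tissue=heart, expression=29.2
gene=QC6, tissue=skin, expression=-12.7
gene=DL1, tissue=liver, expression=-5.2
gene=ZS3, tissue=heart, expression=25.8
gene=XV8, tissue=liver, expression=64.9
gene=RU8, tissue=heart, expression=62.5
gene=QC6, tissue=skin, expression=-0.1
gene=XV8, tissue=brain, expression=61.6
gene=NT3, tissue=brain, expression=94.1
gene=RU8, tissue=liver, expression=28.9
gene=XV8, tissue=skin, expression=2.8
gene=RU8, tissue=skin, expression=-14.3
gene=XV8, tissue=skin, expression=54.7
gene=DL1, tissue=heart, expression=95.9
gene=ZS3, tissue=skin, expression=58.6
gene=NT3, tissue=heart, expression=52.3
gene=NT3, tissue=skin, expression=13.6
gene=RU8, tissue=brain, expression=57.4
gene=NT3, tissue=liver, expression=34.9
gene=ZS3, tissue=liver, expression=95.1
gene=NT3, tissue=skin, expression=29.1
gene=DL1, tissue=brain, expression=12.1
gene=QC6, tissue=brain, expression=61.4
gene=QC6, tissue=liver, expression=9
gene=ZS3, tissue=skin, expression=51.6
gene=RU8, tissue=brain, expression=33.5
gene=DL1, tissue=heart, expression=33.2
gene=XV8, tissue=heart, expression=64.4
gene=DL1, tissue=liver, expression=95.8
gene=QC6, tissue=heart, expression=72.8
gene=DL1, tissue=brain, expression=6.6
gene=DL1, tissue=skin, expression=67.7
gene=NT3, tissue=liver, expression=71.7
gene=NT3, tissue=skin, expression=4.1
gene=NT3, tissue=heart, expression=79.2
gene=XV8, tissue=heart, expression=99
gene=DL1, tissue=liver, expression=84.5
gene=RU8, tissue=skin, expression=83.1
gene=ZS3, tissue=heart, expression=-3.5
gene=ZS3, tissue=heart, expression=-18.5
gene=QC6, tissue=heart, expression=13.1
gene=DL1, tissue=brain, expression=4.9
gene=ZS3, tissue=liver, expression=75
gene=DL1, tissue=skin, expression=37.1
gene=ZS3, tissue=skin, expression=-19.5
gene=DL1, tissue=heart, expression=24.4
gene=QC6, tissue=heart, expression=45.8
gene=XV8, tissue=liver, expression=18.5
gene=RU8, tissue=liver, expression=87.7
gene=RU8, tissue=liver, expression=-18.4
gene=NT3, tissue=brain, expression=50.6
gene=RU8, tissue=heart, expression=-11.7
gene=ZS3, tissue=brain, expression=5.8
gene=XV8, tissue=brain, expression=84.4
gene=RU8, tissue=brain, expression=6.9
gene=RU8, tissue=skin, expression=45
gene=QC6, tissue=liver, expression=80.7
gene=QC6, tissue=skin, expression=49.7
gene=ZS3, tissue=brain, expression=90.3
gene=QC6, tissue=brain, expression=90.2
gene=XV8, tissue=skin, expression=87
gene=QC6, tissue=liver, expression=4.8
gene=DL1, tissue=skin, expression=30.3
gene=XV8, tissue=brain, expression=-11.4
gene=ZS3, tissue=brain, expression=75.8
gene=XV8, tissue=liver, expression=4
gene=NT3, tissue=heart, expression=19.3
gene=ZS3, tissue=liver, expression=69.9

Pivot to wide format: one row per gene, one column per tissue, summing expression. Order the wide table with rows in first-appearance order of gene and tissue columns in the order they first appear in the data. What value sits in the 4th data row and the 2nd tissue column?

With rows in first-appearance order of gene, row 4 is gene=XV8. tissue columns in first-appearance order: brain, liver, heart, skin; column 2 is liver.
Long rows with gene=XV8, tissue=liver: 64.9 + 18.5 + 4 = 87.4.

87.4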